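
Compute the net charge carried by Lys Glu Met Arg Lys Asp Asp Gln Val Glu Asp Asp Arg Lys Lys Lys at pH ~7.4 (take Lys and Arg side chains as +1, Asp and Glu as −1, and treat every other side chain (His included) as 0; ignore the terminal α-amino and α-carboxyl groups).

+1

Positive (K, R): Lys1, Arg4, Lys5, Arg13, Lys14, Lys15, Lys16 → +7.
Negative (D, E): Glu2, Asp6, Asp7, Glu10, Asp11, Asp12 → −6.
Net charge = (+7) + (−6) = +1.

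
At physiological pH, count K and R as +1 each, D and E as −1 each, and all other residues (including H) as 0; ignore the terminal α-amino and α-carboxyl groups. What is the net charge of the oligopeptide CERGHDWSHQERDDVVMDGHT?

-4

Positive (K, R): R3, R12 → +2.
Negative (D, E): E2, D6, E11, D13, D14, D18 → −6.
Net charge = (+2) + (−6) = −4.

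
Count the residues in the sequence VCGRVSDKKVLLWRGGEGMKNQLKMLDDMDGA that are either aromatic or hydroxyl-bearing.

2

Aromatic: F, W, Y. Hydroxyl-bearing: S, T, Y.
Aromatic residues here: W13 (1).
Hydroxyl-bearing residues here: S6 (1).
(Y belongs to both groups, but none appear in this sequence.) Total = 1 + 1 = 2.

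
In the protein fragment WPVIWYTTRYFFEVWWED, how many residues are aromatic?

8

The aromatic amino acids are Phe (F, benzyl), Trp (W, indole), and Tyr (Y, phenol).
Matching residues: W1, W5, Y6, Y10, F11, F12, W15, W16.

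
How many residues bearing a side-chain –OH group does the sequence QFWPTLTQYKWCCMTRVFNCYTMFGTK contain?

The –OH-bearing residues are Ser, Thr (aliphatic alcohols), and Tyr (phenol).
Matching residues: T5, T7, Y9, T15, Y21, T22, T26.

7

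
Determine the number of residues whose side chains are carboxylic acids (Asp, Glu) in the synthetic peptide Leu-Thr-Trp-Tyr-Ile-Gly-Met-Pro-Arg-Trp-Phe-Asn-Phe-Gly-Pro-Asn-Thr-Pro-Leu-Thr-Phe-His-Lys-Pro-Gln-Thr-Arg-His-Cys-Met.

0

None of the 30 residues belong to this group.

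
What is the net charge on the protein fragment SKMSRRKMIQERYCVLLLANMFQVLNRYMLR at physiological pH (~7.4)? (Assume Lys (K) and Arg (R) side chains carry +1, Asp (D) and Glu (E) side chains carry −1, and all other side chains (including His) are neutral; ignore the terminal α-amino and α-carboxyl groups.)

Positive (K, R): K2, R5, R6, K7, R12, R27, R31 → +7.
Negative (D, E): E11 → −1.
Net charge = (+7) + (−1) = +6.

+6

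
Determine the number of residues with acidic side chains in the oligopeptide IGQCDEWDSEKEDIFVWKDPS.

7

Aspartate (D) and glutamate (E) have carboxylic-acid side chains and are the acidic amino acids.
Matching residues: D5, E6, D8, E10, E12, D13, D19.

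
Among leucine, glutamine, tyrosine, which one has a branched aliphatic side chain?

V, L, and I make up the branched-chain aliphatic group.
Of the listed options, only leucine belongs to this group.

leucine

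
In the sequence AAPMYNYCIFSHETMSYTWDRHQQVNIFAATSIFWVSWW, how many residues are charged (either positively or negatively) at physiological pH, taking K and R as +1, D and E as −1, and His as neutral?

Charged side chains at pH ~7.4: K, R (positive); D, E (negative).
Matching residues: E13, D20, R21.

3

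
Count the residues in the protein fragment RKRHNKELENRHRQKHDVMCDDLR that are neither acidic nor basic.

Acidic: D, E. Basic: K, R, H. All other residues are neither.
Matching residues: N5, L8, N10, Q14, V18, M19, C20, L23.

8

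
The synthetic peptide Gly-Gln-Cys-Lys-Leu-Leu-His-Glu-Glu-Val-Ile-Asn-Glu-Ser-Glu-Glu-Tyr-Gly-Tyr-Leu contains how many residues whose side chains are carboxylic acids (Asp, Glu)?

Matching residues: Glu8, Glu9, Glu13, Glu15, Glu16.

5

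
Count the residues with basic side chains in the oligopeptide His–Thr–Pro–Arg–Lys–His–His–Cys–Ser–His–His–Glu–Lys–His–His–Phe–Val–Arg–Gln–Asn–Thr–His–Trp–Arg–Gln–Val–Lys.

14

Lysine (K), arginine (R), and histidine (H) have basic, nitrogen-containing side chains.
Matching residues: His1, Arg4, Lys5, His6, His7, His10, His11, Lys13, His14, His15, Arg18, His22, Arg24, Lys27.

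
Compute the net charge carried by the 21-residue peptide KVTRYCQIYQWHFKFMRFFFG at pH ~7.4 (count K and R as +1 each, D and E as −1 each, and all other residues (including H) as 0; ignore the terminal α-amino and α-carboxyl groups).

Positive (K, R): K1, R4, K14, R17 → +4.
Negative (D, E): none → −0.
Net charge = (+4) + (−0) = +4.

+4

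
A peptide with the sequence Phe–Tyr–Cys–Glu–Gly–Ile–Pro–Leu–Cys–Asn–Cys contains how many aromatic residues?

F, W, and Y each carry an aromatic ring on the side chain.
Matching residues: Phe1, Tyr2.

2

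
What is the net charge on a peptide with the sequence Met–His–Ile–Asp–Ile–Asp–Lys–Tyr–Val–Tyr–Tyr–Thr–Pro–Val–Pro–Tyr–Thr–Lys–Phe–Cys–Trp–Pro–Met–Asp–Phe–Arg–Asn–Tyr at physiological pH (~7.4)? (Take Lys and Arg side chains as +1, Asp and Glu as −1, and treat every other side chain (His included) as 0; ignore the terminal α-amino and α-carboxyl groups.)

Positive (K, R): Lys7, Lys18, Arg26 → +3.
Negative (D, E): Asp4, Asp6, Asp24 → −3.
Net charge = (+3) + (−3) = 0.

0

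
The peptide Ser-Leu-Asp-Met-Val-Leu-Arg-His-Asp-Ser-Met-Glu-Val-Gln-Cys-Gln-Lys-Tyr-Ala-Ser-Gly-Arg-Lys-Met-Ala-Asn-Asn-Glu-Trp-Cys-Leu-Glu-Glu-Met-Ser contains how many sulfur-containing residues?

6

Only Cys (C) and Met (M) have a sulfur atom in the side chain.
Matching residues: Met4, Met11, Cys15, Met24, Cys30, Met34.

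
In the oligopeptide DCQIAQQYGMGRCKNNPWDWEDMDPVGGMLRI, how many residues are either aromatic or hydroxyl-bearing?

Aromatic: F, W, Y. Hydroxyl-bearing: S, T, Y.
Aromatic residues here: Y8, W18, W20 (3).
Hydroxyl-bearing residues here: Y8 (1).
Y is in both groups, so the 1 Y residue must not be double-counted.
Total = 3 + 1 − 1 = 3.

3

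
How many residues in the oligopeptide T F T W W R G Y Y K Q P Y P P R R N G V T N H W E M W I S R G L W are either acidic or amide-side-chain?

Acidic: D, E. Amide-side-chain: N, Q.
Acidic residues here: E25 (1).
Amide-side-chain residues here: Q11, N18, N22 (3).
The two groups share no amino acid, so total = 1 + 3 = 4.

4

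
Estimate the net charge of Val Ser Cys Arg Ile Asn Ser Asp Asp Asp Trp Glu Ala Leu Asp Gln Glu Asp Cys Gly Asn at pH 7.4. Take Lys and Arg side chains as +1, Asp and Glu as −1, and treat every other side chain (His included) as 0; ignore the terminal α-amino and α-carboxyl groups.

Positive (K, R): Arg4 → +1.
Negative (D, E): Asp8, Asp9, Asp10, Glu12, Asp15, Glu17, Asp18 → −7.
Net charge = (+1) + (−7) = −6.

-6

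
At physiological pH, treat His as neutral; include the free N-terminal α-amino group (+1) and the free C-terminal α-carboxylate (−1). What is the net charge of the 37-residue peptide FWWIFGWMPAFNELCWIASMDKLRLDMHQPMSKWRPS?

The side chains ionized at physiological pH are Lys/Arg (+1) and Asp/Glu (−1); with His treated as neutral, nothing else contributes.
Positive (K, R): K22, R24, K33, R35 → +4.
Negative (D, E): E13, D21, D26 → −3.
The N-terminus (+1) and C-terminus (−1) cancel.
Net charge = (+4) + (−3) = +1.

+1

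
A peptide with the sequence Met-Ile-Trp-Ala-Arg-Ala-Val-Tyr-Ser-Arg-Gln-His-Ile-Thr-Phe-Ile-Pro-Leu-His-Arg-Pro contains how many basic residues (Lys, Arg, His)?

Matching residues: Arg5, Arg10, His12, His19, Arg20.

5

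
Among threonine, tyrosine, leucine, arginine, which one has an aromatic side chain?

tyrosine

F, W, and Y each carry an aromatic ring on the side chain.
Of the listed options, only tyrosine belongs to this group.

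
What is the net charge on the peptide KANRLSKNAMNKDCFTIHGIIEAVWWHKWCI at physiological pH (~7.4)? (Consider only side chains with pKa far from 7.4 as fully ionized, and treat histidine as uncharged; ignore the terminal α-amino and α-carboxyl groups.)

The side chains ionized at physiological pH are Lys/Arg (+1) and Asp/Glu (−1); with His treated as neutral, nothing else contributes.
Positive (K, R): K1, R4, K7, K12, K28 → +5.
Negative (D, E): D13, E22 → −2.
Net charge = (+5) + (−2) = +3.

+3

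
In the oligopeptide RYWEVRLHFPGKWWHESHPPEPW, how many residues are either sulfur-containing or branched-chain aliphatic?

2

Sulfur-containing: C, M. Branched-chain aliphatic: I, L, V.
Sulfur-containing residues here: none (0).
Branched-chain aliphatic residues here: V5, L7 (2).
The two groups share no amino acid, so total = 0 + 2 = 2.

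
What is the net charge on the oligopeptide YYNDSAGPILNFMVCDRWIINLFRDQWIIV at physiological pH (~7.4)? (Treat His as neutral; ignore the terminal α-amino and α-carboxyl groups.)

-1

At pH ~7.4 the Lys and Arg side chains are protonated (+1), the Asp and Glu side chains are deprotonated (−1), and with His taken as neutral all other side chains carry no charge.
Positive (K, R): R17, R24 → +2.
Negative (D, E): D4, D16, D25 → −3.
Net charge = (+2) + (−3) = −1.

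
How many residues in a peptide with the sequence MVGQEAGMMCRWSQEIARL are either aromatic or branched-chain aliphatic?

4

Aromatic: F, W, Y. Branched-chain aliphatic: I, L, V.
Aromatic residues here: W12 (1).
Branched-chain aliphatic residues here: V2, I16, L19 (3).
The two groups share no amino acid, so total = 1 + 3 = 4.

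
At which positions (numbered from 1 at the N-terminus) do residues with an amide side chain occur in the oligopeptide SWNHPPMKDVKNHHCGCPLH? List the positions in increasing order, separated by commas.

3, 12

Asparagine (N) and glutamine (Q) have uncharged amide side chains.
Matching residues: N3, N12.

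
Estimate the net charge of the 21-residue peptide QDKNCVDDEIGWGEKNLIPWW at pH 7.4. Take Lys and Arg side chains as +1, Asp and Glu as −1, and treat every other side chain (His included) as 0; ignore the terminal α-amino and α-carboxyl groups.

-3

Positive (K, R): K3, K15 → +2.
Negative (D, E): D2, D7, D8, E9, E14 → −5.
Net charge = (+2) + (−5) = −3.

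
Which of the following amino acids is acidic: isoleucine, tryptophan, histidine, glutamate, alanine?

glutamate

Only D (aspartate) and E (glutamate) carry a side-chain carboxylic acid.
Of the listed options, only glutamate belongs to this group.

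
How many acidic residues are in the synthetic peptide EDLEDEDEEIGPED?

10

Aspartate (D) and glutamate (E) have carboxylic-acid side chains and are the acidic amino acids.
Matching residues: E1, D2, E4, D5, E6, D7, E8, E9, E13, D14.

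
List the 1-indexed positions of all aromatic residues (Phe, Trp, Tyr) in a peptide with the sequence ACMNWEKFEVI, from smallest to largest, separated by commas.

Matching residues: W5, F8.

5, 8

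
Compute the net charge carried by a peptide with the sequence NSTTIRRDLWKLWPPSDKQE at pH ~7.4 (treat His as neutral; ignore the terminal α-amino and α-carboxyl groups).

At pH ~7.4 the Lys and Arg side chains are protonated (+1), the Asp and Glu side chains are deprotonated (−1), and with His taken as neutral all other side chains carry no charge.
Positive (K, R): R6, R7, K11, K18 → +4.
Negative (D, E): D8, D17, E20 → −3.
Net charge = (+4) + (−3) = +1.

+1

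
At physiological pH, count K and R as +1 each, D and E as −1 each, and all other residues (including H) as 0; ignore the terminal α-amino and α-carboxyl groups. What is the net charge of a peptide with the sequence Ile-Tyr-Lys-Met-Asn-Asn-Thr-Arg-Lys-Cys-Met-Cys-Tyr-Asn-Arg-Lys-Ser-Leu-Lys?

Positive (K, R): Lys3, Arg8, Lys9, Arg15, Lys16, Lys19 → +6.
Negative (D, E): none → −0.
Net charge = (+6) + (−0) = +6.

+6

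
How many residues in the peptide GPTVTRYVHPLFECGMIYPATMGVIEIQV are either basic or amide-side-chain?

3

Basic: H, K, R. Amide-side-chain: N, Q.
Basic residues here: R6, H9 (2).
Amide-side-chain residues here: Q28 (1).
The two groups share no amino acid, so total = 2 + 1 = 3.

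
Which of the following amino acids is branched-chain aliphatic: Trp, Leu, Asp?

Leu

V, L, and I make up the branched-chain aliphatic group.
Of the listed options, only Leu belongs to this group.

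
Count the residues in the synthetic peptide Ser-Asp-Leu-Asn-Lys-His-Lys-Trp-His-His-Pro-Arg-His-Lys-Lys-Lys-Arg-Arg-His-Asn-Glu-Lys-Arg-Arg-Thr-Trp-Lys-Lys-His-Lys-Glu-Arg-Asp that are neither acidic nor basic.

Acidic: D, E. Basic: K, R, H. All other residues are neither.
Matching residues: Ser1, Leu3, Asn4, Trp8, Pro11, Asn20, Thr25, Trp26.

8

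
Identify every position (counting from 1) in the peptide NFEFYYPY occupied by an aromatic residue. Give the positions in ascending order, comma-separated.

2, 4, 5, 6, 8

F, W, and Y each carry an aromatic ring on the side chain.
Matching residues: F2, F4, Y5, Y6, Y8.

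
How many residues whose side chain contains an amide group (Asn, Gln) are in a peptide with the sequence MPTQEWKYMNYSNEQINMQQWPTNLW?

8

Matching residues: Q4, N10, N13, Q15, N17, Q19, Q20, N24.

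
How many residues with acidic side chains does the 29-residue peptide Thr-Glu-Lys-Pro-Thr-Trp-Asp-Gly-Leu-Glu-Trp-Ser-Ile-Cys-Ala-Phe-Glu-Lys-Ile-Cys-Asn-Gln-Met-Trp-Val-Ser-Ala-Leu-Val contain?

4

The acidic residues are Asp (D) and Glu (E), whose side chains end in a carboxylate group.
Matching residues: Glu2, Asp7, Glu10, Glu17.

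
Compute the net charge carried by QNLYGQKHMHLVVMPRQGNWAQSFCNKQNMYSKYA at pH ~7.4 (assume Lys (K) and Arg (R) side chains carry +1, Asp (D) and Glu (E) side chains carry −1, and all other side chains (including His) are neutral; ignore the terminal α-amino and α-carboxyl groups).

Positive (K, R): K7, R16, K27, K33 → +4.
Negative (D, E): none → −0.
Net charge = (+4) + (−0) = +4.

+4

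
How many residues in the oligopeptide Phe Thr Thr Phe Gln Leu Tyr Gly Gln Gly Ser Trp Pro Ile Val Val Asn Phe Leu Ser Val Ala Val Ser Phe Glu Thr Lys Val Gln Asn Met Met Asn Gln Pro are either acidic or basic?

Acidic: D, E. Basic: H, K, R.
Acidic residues here: Glu26 (1).
Basic residues here: Lys28 (1).
The two groups share no amino acid, so total = 1 + 1 = 2.

2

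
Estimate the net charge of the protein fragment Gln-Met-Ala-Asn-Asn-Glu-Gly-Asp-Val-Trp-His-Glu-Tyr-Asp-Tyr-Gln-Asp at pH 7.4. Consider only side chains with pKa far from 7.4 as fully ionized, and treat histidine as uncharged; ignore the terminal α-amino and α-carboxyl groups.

Near pH 7.4, K and R contribute +1 each, D and E contribute −1 each, and every other side chain (His included, as stated) is uncharged.
Positive (K, R): none → +0.
Negative (D, E): Glu6, Asp8, Glu12, Asp14, Asp17 → −5.
Net charge = (+0) + (−5) = −5.

-5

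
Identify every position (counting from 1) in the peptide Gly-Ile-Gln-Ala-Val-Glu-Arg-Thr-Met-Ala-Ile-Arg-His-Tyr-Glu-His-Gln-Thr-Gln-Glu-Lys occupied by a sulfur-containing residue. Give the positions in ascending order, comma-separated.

Cysteine (C, thiol) and methionine (M, thioether) are the two sulfur-containing amino acids.
Matching residues: Met9.

9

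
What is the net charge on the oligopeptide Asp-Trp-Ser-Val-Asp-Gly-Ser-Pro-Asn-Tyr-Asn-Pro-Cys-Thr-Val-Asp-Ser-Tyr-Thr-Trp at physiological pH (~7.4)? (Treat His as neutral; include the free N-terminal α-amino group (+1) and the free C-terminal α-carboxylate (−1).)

-3

Near pH 7.4, K and R contribute +1 each, D and E contribute −1 each, and every other side chain (His included, as stated) is uncharged.
Positive (K, R): none → +0.
Negative (D, E): Asp1, Asp5, Asp16 → −3.
The N-terminus (+1) and C-terminus (−1) cancel.
Net charge = (+0) + (−3) = −3.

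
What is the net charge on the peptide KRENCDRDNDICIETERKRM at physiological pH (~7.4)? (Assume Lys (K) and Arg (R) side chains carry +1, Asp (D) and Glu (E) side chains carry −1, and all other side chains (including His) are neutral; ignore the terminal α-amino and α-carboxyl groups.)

0

Positive (K, R): K1, R2, R7, R17, K18, R19 → +6.
Negative (D, E): E3, D6, D8, D10, E14, E16 → −6.
Net charge = (+6) + (−6) = 0.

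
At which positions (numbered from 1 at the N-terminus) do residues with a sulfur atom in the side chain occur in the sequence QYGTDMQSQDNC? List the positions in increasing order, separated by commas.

6, 12

Cysteine (C, thiol) and methionine (M, thioether) are the two sulfur-containing amino acids.
Matching residues: M6, C12.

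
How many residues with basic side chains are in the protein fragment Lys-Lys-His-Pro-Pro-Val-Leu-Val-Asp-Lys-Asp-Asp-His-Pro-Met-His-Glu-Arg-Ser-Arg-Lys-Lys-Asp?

10

Lysine (K), arginine (R), and histidine (H) have basic, nitrogen-containing side chains.
Matching residues: Lys1, Lys2, His3, Lys10, His13, His16, Arg18, Arg20, Lys21, Lys22.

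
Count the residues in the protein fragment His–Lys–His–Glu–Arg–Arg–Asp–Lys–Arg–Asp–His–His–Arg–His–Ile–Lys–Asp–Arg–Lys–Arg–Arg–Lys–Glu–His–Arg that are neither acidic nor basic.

Acidic: D, E. Basic: K, R, H. All other residues are neither.
Matching residues: Ile15.

1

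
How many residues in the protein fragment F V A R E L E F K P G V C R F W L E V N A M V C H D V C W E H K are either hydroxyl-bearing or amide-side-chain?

1

Hydroxyl-bearing: S, T, Y. Amide-side-chain: N, Q.
Hydroxyl-bearing residues here: none (0).
Amide-side-chain residues here: N20 (1).
The two groups share no amino acid, so total = 0 + 1 = 1.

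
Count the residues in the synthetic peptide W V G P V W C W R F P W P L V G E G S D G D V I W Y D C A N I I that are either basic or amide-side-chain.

2

Basic: H, K, R. Amide-side-chain: N, Q.
Basic residues here: R9 (1).
Amide-side-chain residues here: N30 (1).
The two groups share no amino acid, so total = 1 + 1 = 2.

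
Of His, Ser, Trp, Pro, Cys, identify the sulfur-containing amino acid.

Cys

Only Cys (C) and Met (M) have a sulfur atom in the side chain.
Of the listed options, only Cys belongs to this group.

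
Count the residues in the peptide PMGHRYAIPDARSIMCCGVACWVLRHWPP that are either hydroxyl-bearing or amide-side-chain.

2

Hydroxyl-bearing: S, T, Y. Amide-side-chain: N, Q.
Hydroxyl-bearing residues here: Y6, S13 (2).
Amide-side-chain residues here: none (0).
The two groups share no amino acid, so total = 2 + 0 = 2.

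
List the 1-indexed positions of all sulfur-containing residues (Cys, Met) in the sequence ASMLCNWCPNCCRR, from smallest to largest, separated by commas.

3, 5, 8, 11, 12

Matching residues: M3, C5, C8, C11, C12.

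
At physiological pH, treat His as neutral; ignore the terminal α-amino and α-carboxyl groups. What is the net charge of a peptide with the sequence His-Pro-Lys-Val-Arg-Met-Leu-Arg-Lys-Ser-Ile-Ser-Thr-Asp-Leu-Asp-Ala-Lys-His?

Near pH 7.4, K and R contribute +1 each, D and E contribute −1 each, and every other side chain (His included, as stated) is uncharged.
Positive (K, R): Lys3, Arg5, Arg8, Lys9, Lys18 → +5.
Negative (D, E): Asp14, Asp16 → −2.
Net charge = (+5) + (−2) = +3.

+3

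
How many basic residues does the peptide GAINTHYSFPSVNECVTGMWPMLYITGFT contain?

The basic amino acids are Lys (K), Arg (R), and His (H).
Matching residues: H6.

1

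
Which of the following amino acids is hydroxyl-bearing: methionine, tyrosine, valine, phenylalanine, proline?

The –OH-bearing residues are Ser, Thr (aliphatic alcohols), and Tyr (phenol).
Of the listed options, only tyrosine belongs to this group.

tyrosine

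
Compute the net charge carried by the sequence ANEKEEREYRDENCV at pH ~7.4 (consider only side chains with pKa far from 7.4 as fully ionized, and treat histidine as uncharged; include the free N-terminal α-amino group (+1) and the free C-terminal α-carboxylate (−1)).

Near pH 7.4, K and R contribute +1 each, D and E contribute −1 each, and every other side chain (His included, as stated) is uncharged.
Positive (K, R): K4, R7, R10 → +3.
Negative (D, E): E3, E5, E6, E8, D11, E12 → −6.
The N-terminus (+1) and C-terminus (−1) cancel.
Net charge = (+3) + (−6) = −3.

-3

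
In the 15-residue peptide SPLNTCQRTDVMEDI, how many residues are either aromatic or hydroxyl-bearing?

Aromatic: F, W, Y. Hydroxyl-bearing: S, T, Y.
Aromatic residues here: none (0).
Hydroxyl-bearing residues here: S1, T5, T9 (3).
(Y belongs to both groups, but none appear in this sequence.) Total = 0 + 3 = 3.

3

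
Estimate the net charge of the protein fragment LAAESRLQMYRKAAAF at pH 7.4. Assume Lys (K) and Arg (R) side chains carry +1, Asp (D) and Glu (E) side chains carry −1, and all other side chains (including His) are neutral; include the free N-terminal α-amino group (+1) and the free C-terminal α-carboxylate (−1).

Positive (K, R): R6, R11, K12 → +3.
Negative (D, E): E4 → −1.
The N-terminus (+1) and C-terminus (−1) cancel.
Net charge = (+3) + (−1) = +2.

+2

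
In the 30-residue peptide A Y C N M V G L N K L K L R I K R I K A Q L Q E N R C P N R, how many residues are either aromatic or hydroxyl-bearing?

1

Aromatic: F, W, Y. Hydroxyl-bearing: S, T, Y.
Aromatic residues here: Y2 (1).
Hydroxyl-bearing residues here: Y2 (1).
Y is in both groups, so the 1 Y residue must not be double-counted.
Total = 1 + 1 − 1 = 1.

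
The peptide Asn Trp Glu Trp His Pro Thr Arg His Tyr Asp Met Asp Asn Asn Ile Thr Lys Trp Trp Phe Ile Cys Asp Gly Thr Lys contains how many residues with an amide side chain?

3

Only N (asparagine) and Q (glutamine) carry a side-chain carboxamide.
Matching residues: Asn1, Asn14, Asn15.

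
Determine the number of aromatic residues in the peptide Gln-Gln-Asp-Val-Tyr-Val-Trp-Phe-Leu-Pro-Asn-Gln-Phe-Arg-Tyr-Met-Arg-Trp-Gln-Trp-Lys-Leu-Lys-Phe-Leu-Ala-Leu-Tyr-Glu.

Phenylalanine (F), tryptophan (W), and tyrosine (Y) have aromatic ring side chains.
Matching residues: Tyr5, Trp7, Phe8, Phe13, Tyr15, Trp18, Trp20, Phe24, Tyr28.

9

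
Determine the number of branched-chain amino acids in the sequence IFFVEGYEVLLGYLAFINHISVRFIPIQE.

11

The BCAAs are Val, Leu, and Ile — aliphatic side chains with a branch point.
Matching residues: I1, V4, V9, L10, L11, L14, I17, I20, V22, I25, I27.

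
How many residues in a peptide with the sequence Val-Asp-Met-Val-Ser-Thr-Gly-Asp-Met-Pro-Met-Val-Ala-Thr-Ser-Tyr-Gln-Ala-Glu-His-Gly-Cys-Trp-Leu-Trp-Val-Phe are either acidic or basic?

Acidic: D, E. Basic: H, K, R.
Acidic residues here: Asp2, Asp8, Glu19 (3).
Basic residues here: His20 (1).
The two groups share no amino acid, so total = 3 + 1 = 4.

4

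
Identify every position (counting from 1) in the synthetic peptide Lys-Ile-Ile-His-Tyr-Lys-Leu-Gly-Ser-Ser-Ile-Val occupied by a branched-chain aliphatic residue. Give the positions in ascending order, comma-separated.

V, L, and I make up the branched-chain aliphatic group.
Matching residues: Ile2, Ile3, Leu7, Ile11, Val12.

2, 3, 7, 11, 12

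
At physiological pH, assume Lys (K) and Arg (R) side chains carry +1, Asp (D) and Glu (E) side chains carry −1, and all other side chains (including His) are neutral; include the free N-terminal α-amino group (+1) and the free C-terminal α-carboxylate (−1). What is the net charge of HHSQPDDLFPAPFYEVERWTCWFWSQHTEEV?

Positive (K, R): R18 → +1.
Negative (D, E): D6, D7, E15, E17, E29, E30 → −6.
The N-terminus (+1) and C-terminus (−1) cancel.
Net charge = (+1) + (−6) = −5.

-5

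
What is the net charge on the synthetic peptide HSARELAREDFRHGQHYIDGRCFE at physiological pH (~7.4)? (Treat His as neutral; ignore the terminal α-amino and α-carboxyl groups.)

-1

Near pH 7.4, K and R contribute +1 each, D and E contribute −1 each, and every other side chain (His included, as stated) is uncharged.
Positive (K, R): R4, R8, R12, R21 → +4.
Negative (D, E): E5, E9, D10, D19, E24 → −5.
Net charge = (+4) + (−5) = −1.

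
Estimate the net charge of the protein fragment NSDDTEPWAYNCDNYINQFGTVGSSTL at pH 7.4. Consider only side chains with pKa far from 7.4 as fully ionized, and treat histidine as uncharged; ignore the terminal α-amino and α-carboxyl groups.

-4

At pH ~7.4 the Lys and Arg side chains are protonated (+1), the Asp and Glu side chains are deprotonated (−1), and with His taken as neutral all other side chains carry no charge.
Positive (K, R): none → +0.
Negative (D, E): D3, D4, E6, D13 → −4.
Net charge = (+0) + (−4) = −4.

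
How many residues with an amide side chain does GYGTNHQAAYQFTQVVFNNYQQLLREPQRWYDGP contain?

9

The amide-side-chain residues are Asn (N) and Gln (Q).
Matching residues: N5, Q7, Q11, Q14, N18, N19, Q21, Q22, Q28.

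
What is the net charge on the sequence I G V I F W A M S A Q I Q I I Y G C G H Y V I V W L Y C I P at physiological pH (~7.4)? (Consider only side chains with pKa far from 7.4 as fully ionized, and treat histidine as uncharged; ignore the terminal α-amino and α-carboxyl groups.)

0

The side chains ionized at physiological pH are Lys/Arg (+1) and Asp/Glu (−1); with His treated as neutral, nothing else contributes.
Positive (K, R): none → +0.
Negative (D, E): none → −0.
Net charge = (+0) + (−0) = 0.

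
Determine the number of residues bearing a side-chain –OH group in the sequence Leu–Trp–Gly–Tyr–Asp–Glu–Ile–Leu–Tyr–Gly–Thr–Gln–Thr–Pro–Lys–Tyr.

The –OH-bearing residues are Ser, Thr (aliphatic alcohols), and Tyr (phenol).
Matching residues: Tyr4, Tyr9, Thr11, Thr13, Tyr16.

5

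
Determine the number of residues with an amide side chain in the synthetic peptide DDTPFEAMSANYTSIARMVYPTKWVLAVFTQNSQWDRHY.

4

Only N (asparagine) and Q (glutamine) carry a side-chain carboxamide.
Matching residues: N11, Q31, N32, Q34.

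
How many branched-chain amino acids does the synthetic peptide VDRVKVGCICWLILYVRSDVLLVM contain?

The BCAAs are Val, Leu, and Ile — aliphatic side chains with a branch point.
Matching residues: V1, V4, V6, I9, L12, I13, L14, V16, V20, L21, L22, V23.

12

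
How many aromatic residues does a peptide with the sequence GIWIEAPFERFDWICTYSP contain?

5

F, W, and Y each carry an aromatic ring on the side chain.
Matching residues: W3, F8, F11, W13, Y17.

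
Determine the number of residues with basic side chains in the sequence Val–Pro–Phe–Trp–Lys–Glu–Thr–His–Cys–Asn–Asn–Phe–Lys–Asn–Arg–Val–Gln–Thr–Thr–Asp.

K, R, and H are the three residues with basic side chains (ε-amine, guanidinium, and imidazole respectively).
Matching residues: Lys5, His8, Lys13, Arg15.

4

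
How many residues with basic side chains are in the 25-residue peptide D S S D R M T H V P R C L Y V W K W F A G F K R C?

6

Lysine (K), arginine (R), and histidine (H) have basic, nitrogen-containing side chains.
Matching residues: R5, H8, R11, K17, K23, R24.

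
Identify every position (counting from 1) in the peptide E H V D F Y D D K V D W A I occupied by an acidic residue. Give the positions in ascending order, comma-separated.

Aspartate (D) and glutamate (E) have carboxylic-acid side chains and are the acidic amino acids.
Matching residues: E1, D4, D7, D8, D11.

1, 4, 7, 8, 11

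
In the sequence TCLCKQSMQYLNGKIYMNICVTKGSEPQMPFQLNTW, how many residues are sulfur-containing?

6

Cysteine (C, thiol) and methionine (M, thioether) are the two sulfur-containing amino acids.
Matching residues: C2, C4, M8, M17, C20, M29.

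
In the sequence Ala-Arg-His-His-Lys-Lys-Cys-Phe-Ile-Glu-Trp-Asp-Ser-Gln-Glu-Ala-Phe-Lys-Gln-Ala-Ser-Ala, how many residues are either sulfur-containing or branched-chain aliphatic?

2

Sulfur-containing: C, M. Branched-chain aliphatic: I, L, V.
Sulfur-containing residues here: Cys7 (1).
Branched-chain aliphatic residues here: Ile9 (1).
The two groups share no amino acid, so total = 1 + 1 = 2.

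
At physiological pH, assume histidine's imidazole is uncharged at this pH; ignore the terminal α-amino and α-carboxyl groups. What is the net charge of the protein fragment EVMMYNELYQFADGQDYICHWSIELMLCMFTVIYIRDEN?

Near pH 7.4, K and R contribute +1 each, D and E contribute −1 each, and every other side chain (His included, as stated) is uncharged.
Positive (K, R): R36 → +1.
Negative (D, E): E1, E7, D13, D16, E24, D37, E38 → −7.
Net charge = (+1) + (−7) = −6.

-6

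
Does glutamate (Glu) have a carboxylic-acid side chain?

Only D (aspartate) and E (glutamate) carry a side-chain carboxylic acid.
Glutamate is in this group.

Yes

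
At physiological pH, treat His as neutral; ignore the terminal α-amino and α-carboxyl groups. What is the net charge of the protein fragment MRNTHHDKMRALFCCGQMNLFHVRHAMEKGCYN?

Near pH 7.4, K and R contribute +1 each, D and E contribute −1 each, and every other side chain (His included, as stated) is uncharged.
Positive (K, R): R2, K8, R10, R24, K29 → +5.
Negative (D, E): D7, E28 → −2.
Net charge = (+5) + (−2) = +3.

+3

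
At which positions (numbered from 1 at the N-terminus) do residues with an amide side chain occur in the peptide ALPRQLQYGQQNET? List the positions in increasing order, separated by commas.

The amide-side-chain residues are Asn (N) and Gln (Q).
Matching residues: Q5, Q7, Q10, Q11, N12.

5, 7, 10, 11, 12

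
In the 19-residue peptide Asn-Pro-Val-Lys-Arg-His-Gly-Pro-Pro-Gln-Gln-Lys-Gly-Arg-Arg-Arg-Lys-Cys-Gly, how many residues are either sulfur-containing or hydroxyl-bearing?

Sulfur-containing: C, M. Hydroxyl-bearing: S, T, Y.
Sulfur-containing residues here: Cys18 (1).
Hydroxyl-bearing residues here: none (0).
The two groups share no amino acid, so total = 1 + 0 = 1.

1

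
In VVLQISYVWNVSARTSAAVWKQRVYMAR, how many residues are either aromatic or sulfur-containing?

Aromatic: F, W, Y. Sulfur-containing: C, M.
Aromatic residues here: Y7, W9, W20, Y25 (4).
Sulfur-containing residues here: M26 (1).
The two groups share no amino acid, so total = 4 + 1 = 5.

5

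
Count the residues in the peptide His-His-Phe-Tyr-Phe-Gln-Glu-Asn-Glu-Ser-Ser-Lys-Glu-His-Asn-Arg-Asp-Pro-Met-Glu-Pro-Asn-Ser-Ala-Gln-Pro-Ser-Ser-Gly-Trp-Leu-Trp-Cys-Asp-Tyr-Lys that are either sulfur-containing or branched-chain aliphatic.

Sulfur-containing: C, M. Branched-chain aliphatic: I, L, V.
Sulfur-containing residues here: Met19, Cys33 (2).
Branched-chain aliphatic residues here: Leu31 (1).
The two groups share no amino acid, so total = 2 + 1 = 3.

3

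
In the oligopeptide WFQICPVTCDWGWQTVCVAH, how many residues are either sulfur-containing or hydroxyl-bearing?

Sulfur-containing: C, M. Hydroxyl-bearing: S, T, Y.
Sulfur-containing residues here: C5, C9, C17 (3).
Hydroxyl-bearing residues here: T8, T15 (2).
The two groups share no amino acid, so total = 3 + 2 = 5.

5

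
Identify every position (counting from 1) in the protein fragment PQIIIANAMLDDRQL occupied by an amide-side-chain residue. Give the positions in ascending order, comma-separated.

Matching residues: Q2, N7, Q14.

2, 7, 14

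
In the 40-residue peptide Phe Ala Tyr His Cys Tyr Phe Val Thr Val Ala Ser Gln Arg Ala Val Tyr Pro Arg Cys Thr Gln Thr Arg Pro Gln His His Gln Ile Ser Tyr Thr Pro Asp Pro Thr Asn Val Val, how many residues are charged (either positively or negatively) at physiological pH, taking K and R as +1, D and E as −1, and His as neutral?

Charged side chains at pH ~7.4: K, R (positive); D, E (negative).
Matching residues: Arg14, Arg19, Arg24, Asp35.

4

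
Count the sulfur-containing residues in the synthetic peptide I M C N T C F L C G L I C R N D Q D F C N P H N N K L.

Only Cys (C) and Met (M) have a sulfur atom in the side chain.
Matching residues: M2, C3, C6, C9, C13, C20.

6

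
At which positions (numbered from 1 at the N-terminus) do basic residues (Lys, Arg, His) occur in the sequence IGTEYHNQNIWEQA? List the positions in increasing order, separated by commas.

Matching residues: H6.

6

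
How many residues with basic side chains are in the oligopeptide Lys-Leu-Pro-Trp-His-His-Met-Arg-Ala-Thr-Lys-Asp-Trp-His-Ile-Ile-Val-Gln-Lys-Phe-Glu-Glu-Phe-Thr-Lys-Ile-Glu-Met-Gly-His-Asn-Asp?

Lysine (K), arginine (R), and histidine (H) have basic, nitrogen-containing side chains.
Matching residues: Lys1, His5, His6, Arg8, Lys11, His14, Lys19, Lys25, His30.

9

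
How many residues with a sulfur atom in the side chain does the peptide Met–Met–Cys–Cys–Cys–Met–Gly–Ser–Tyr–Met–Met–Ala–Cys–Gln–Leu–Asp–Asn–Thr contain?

9

The sulfur-bearing residues are cysteine (–SH) and methionine (–S–CH₃).
Matching residues: Met1, Met2, Cys3, Cys4, Cys5, Met6, Met10, Met11, Cys13.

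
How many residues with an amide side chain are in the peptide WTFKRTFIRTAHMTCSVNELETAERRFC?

1

The amide-side-chain residues are Asn (N) and Gln (Q).
Matching residues: N18.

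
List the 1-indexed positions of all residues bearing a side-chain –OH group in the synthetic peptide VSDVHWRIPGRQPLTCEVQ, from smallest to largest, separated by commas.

The –OH-bearing residues are Ser, Thr (aliphatic alcohols), and Tyr (phenol).
Matching residues: S2, T15.

2, 15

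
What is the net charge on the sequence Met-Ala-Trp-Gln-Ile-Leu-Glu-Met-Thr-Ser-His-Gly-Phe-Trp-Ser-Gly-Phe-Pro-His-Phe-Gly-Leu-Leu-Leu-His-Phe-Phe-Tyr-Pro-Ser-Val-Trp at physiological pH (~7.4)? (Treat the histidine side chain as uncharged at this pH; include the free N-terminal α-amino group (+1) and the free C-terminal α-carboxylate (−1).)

-1

The side chains ionized at physiological pH are Lys/Arg (+1) and Asp/Glu (−1); with His treated as neutral, nothing else contributes.
Positive (K, R): none → +0.
Negative (D, E): Glu7 → −1.
The N-terminus (+1) and C-terminus (−1) cancel.
Net charge = (+0) + (−1) = −1.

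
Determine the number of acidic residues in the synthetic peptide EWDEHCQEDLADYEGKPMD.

Only D (aspartate) and E (glutamate) carry a side-chain carboxylic acid.
Matching residues: E1, D3, E4, E8, D9, D12, E14, D19.

8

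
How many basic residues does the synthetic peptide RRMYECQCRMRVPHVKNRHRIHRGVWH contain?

12

The basic amino acids are Lys (K), Arg (R), and His (H).
Matching residues: R1, R2, R9, R11, H14, K16, R18, H19, R20, H22, R23, H27.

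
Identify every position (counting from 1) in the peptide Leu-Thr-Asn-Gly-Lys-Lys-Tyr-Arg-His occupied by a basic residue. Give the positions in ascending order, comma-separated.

5, 6, 8, 9

K, R, and H are the three residues with basic side chains (ε-amine, guanidinium, and imidazole respectively).
Matching residues: Lys5, Lys6, Arg8, His9.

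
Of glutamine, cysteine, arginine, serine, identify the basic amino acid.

arginine

The basic amino acids are Lys (K), Arg (R), and His (H).
Of the listed options, only arginine belongs to this group.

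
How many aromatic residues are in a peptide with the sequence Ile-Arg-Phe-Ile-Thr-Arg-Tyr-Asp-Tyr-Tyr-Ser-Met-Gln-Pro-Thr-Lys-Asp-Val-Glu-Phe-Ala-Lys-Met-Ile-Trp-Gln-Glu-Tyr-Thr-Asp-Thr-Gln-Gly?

Phenylalanine (F), tryptophan (W), and tyrosine (Y) have aromatic ring side chains.
Matching residues: Phe3, Tyr7, Tyr9, Tyr10, Phe20, Trp25, Tyr28.

7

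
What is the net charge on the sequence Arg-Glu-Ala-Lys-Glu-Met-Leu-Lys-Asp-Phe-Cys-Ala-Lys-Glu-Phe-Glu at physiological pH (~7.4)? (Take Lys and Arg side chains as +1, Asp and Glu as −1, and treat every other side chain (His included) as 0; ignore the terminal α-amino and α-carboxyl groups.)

Positive (K, R): Arg1, Lys4, Lys8, Lys13 → +4.
Negative (D, E): Glu2, Glu5, Asp9, Glu14, Glu16 → −5.
Net charge = (+4) + (−5) = −1.

-1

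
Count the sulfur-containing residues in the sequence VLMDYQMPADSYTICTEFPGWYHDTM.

The sulfur-bearing residues are cysteine (–SH) and methionine (–S–CH₃).
Matching residues: M3, M7, C15, M26.

4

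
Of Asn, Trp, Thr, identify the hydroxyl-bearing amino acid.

Thr

The –OH-bearing residues are Ser, Thr (aliphatic alcohols), and Tyr (phenol).
Of the listed options, only Thr belongs to this group.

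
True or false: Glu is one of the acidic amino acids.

Only D (aspartate) and E (glutamate) carry a side-chain carboxylic acid.
Glutamate is in this group.

True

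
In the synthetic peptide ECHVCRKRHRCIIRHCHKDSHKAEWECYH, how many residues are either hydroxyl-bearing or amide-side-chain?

Hydroxyl-bearing: S, T, Y. Amide-side-chain: N, Q.
Hydroxyl-bearing residues here: S20, Y28 (2).
Amide-side-chain residues here: none (0).
The two groups share no amino acid, so total = 2 + 0 = 2.

2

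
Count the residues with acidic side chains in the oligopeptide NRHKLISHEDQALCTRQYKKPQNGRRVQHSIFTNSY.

2

Aspartate (D) and glutamate (E) have carboxylic-acid side chains and are the acidic amino acids.
Matching residues: E9, D10.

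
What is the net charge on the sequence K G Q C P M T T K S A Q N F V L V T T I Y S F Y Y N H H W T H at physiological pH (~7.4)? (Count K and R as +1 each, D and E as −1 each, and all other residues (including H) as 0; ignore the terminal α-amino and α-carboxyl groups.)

Positive (K, R): K1, K9 → +2.
Negative (D, E): none → −0.
Net charge = (+2) + (−0) = +2.

+2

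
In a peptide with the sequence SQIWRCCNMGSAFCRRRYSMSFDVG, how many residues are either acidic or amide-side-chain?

3

Acidic: D, E. Amide-side-chain: N, Q.
Acidic residues here: D23 (1).
Amide-side-chain residues here: Q2, N8 (2).
The two groups share no amino acid, so total = 1 + 2 = 3.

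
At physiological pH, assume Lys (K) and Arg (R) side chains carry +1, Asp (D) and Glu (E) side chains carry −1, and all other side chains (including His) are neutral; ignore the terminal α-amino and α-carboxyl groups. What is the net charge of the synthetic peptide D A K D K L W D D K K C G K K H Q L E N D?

Positive (K, R): K3, K5, K10, K11, K14, K15 → +6.
Negative (D, E): D1, D4, D8, D9, E19, D21 → −6.
Net charge = (+6) + (−6) = 0.

0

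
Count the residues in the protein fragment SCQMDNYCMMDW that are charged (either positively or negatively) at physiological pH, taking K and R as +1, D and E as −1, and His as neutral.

2

Charged side chains at pH ~7.4: K, R (positive); D, E (negative).
Matching residues: D5, D11.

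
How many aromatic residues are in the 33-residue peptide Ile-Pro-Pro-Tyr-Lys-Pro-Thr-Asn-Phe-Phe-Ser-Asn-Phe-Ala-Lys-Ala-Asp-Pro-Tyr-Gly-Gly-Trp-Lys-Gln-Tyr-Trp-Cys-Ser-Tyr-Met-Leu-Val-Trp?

Phenylalanine (F), tryptophan (W), and tyrosine (Y) have aromatic ring side chains.
Matching residues: Tyr4, Phe9, Phe10, Phe13, Tyr19, Trp22, Tyr25, Trp26, Tyr29, Trp33.

10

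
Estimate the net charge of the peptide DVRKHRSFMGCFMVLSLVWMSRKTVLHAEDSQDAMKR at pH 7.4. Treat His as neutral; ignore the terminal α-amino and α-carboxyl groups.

+3

Near pH 7.4, K and R contribute +1 each, D and E contribute −1 each, and every other side chain (His included, as stated) is uncharged.
Positive (K, R): R3, K4, R6, R22, K23, K36, R37 → +7.
Negative (D, E): D1, E29, D30, D33 → −4.
Net charge = (+7) + (−4) = +3.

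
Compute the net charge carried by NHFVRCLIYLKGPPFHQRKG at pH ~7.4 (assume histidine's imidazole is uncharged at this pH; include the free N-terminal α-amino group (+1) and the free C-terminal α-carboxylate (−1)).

The side chains ionized at physiological pH are Lys/Arg (+1) and Asp/Glu (−1); with His treated as neutral, nothing else contributes.
Positive (K, R): R5, K11, R18, K19 → +4.
Negative (D, E): none → −0.
The N-terminus (+1) and C-terminus (−1) cancel.
Net charge = (+4) + (−0) = +4.

+4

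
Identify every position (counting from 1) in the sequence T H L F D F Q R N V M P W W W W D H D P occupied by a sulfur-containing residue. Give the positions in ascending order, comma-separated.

11

The sulfur-bearing residues are cysteine (–SH) and methionine (–S–CH₃).
Matching residues: M11.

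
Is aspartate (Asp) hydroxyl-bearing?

Serine (S), threonine (T), and tyrosine (Y) each carry a hydroxyl group on the side chain.
Aspartate is not in this group.

No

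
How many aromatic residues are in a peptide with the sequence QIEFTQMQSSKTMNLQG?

1

Phenylalanine (F), tryptophan (W), and tyrosine (Y) have aromatic ring side chains.
Matching residues: F4.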